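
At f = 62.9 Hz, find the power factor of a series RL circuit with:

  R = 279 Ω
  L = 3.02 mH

Step 1 — Angular frequency: ω = 2π·f = 2π·62.9 = 395.2 rad/s.
Step 2 — Component impedances:
  R: Z = R = 279 Ω
  L: Z = jωL = j·395.2·0.00302 = 0 + j1.194 Ω
Step 3 — Series combination: Z_total = R + L = 279 + j1.194 Ω = 279∠0.2° Ω.
Step 4 — Power factor: PF = cos(φ) = Re(Z)/|Z| = 279/279 = 1.
Step 5 — Type: Im(Z) = 1.194 ⇒ lagging (phase φ = 0.2°).

PF = 1 (lagging, φ = 0.2°)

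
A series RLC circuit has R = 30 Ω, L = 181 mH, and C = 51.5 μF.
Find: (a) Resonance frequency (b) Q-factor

Step 1 — Resonance condition Im(Z)=0 gives ω₀ = 1/√(LC).
Step 2 — ω₀ = 1/√(0.181·5.15e-05) = 327.5 rad/s.
Step 3 — f₀ = ω₀/(2π) = 52.13 Hz.
Step 4 — Series Q: Q = ω₀L/R = 327.5·0.181/30 = 1.976.

(a) f₀ = 52.13 Hz  (b) Q = 1.976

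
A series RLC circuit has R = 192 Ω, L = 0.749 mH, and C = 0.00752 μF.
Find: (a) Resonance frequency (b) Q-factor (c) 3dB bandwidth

Step 1 — Resonance condition Im(Z)=0 gives ω₀ = 1/√(LC).
Step 2 — ω₀ = 1/√(0.000749·7.52e-09) = 4.214e+05 rad/s.
Step 3 — f₀ = ω₀/(2π) = 6.706e+04 Hz.
Step 4 — Series Q: Q = ω₀L/R = 4.214e+05·0.000749/192 = 1.644.
Step 5 — 3dB bandwidth: Δω = ω₀/Q = 2.563e+05 rad/s; BW = Δω/(2π) = 4.08e+04 Hz.

(a) f₀ = 6.706e+04 Hz  (b) Q = 1.644  (c) BW = 4.08e+04 Hz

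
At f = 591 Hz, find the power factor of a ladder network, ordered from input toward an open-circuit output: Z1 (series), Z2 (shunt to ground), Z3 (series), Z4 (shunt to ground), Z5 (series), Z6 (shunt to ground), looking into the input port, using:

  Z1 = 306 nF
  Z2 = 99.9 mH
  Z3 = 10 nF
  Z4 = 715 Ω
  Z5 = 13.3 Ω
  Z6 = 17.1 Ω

Step 1 — Angular frequency: ω = 2π·f = 2π·591 = 3713 rad/s.
Step 2 — Component impedances:
  Z1: Z = 1/(jωC) = -j/(ω·C) = 0 - j880.1 Ω
  Z2: Z = jωL = j·3713·0.0999 = 0 + j371 Ω
  Z3: Z = 1/(jωC) = -j/(ω·C) = 0 - j2.693e+04 Ω
  Z4: Z = R = 715 Ω
  Z5: Z = R = 13.3 Ω
  Z6: Z = R = 17.1 Ω
Step 3 — Ladder network (open output): work backward from the far end, alternating series and parallel combinations. Z_in = 0.005689 - j503.9 Ω = 503.9∠-90.0° Ω.
Step 4 — Power factor: PF = cos(φ) = Re(Z)/|Z| = 0.005689/503.9 = 1.129e-05.
Step 5 — Type: Im(Z) = -503.9 ⇒ leading (phase φ = -90.0°).

PF = 1.129e-05 (leading, φ = -90.0°)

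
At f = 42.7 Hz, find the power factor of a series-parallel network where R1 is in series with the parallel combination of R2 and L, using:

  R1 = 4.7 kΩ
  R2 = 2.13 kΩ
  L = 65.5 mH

Step 1 — Angular frequency: ω = 2π·f = 2π·42.7 = 268.3 rad/s.
Step 2 — Component impedances:
  R1: Z = R = 4700 Ω
  R2: Z = R = 2130 Ω
  L: Z = jωL = j·268.3·0.0655 = 0 + j17.57 Ω
Step 3 — Parallel branch: R2 || L = 1/(1/R2 + 1/L) = 0.145 + j17.57 Ω.
Step 4 — Series with R1: Z_total = R1 + (R2 || L) = 4700 + j17.57 Ω = 4700∠0.2° Ω.
Step 5 — Power factor: PF = cos(φ) = Re(Z)/|Z| = 4700/4700 = 1.
Step 6 — Type: Im(Z) = 17.57 ⇒ lagging (phase φ = 0.2°).

PF = 1 (lagging, φ = 0.2°)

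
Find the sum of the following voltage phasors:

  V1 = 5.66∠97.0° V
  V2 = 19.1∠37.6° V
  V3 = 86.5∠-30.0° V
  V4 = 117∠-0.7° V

Step 1 — Convert each phasor to rectangular form:
  V1 = 5.66·(cos(97.0°) + j·sin(97.0°)) = -0.6898 + j5.618 V
  V2 = 19.1·(cos(37.6°) + j·sin(37.6°)) = 15.13 + j11.65 V
  V3 = 86.5·(cos(-30.0°) + j·sin(-30.0°)) = 74.91 - j43.25 V
  V4 = 117·(cos(-0.7°) + j·sin(-0.7°)) = 117 - j1.429 V
Step 2 — Sum components: V_total = 206.3 - j27.41 V.
Step 3 — Convert to polar: |V_total| = 208.2 V, ∠V_total = -7.6°.

V_total = 208.2∠-7.6° V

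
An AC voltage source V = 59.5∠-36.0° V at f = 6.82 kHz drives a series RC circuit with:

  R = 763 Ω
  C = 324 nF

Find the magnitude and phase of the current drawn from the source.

Step 1 — Angular frequency: ω = 2π·f = 2π·6820 = 4.285e+04 rad/s.
Step 2 — Component impedances:
  R: Z = R = 763 Ω
  C: Z = 1/(jωC) = -j/(ω·C) = 0 - j72.03 Ω
Step 3 — Series combination: Z_total = R + C = 763 - j72.03 Ω = 766.4∠-5.4° Ω.
Step 4 — Source phasor: V = 59.5∠-36.0° V = 48.14 - j34.97 V.
Step 5 — Ohm's law: I = V / Z_total = (48.14 - j34.97) / (763 - j72.03) = 0.06682 - j0.03953 A.
Step 6 — Convert to polar: |I| = 0.07764 A, ∠I = -30.6°.

I = 0.07764∠-30.6° A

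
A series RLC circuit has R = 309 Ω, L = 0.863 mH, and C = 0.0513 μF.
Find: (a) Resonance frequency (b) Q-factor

Step 1 — Resonance condition Im(Z)=0 gives ω₀ = 1/√(LC).
Step 2 — ω₀ = 1/√(0.000863·5.13e-08) = 1.503e+05 rad/s.
Step 3 — f₀ = ω₀/(2π) = 2.392e+04 Hz.
Step 4 — Series Q: Q = ω₀L/R = 1.503e+05·0.000863/309 = 0.4197.

(a) f₀ = 2.392e+04 Hz  (b) Q = 0.4197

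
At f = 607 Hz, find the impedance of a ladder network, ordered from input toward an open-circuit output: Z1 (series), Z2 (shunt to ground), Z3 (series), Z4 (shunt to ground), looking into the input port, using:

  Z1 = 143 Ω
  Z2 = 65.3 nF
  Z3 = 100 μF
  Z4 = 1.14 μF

Step 1 — Angular frequency: ω = 2π·f = 2π·607 = 3814 rad/s.
Step 2 — Component impedances:
  Z1: Z = R = 143 Ω
  Z2: Z = 1/(jωC) = -j/(ω·C) = 0 - j4015 Ω
  Z3: Z = 1/(jωC) = -j/(ω·C) = 0 - j2.622 Ω
  Z4: Z = 1/(jωC) = -j/(ω·C) = 0 - j230 Ω
Step 3 — Ladder network (open output): work backward from the far end, alternating series and parallel combinations. Z_in = 143 - j219.9 Ω = 262.3∠-57.0° Ω.

Z = 143 - j219.9 Ω = 262.3∠-57.0° Ω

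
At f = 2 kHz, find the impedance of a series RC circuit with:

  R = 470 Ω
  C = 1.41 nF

Step 1 — Angular frequency: ω = 2π·f = 2π·2000 = 1.257e+04 rad/s.
Step 2 — Component impedances:
  R: Z = R = 470 Ω
  C: Z = 1/(jωC) = -j/(ω·C) = 0 - j5.644e+04 Ω
Step 3 — Series combination: Z_total = R + C = 470 - j5.644e+04 Ω = 5.644e+04∠-89.5° Ω.

Z = 470 - j5.644e+04 Ω = 5.644e+04∠-89.5° Ω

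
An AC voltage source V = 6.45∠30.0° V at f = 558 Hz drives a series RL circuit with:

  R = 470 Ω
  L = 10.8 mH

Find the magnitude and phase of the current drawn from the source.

Step 1 — Angular frequency: ω = 2π·f = 2π·558 = 3506 rad/s.
Step 2 — Component impedances:
  R: Z = R = 470 Ω
  L: Z = jωL = j·3506·0.0108 = 0 + j37.86 Ω
Step 3 — Series combination: Z_total = R + L = 470 + j37.86 Ω = 471.5∠4.6° Ω.
Step 4 — Source phasor: V = 6.45∠30.0° V = 5.586 + j3.225 V.
Step 5 — Ohm's law: I = V / Z_total = (5.586 + j3.225) / (470 + j37.86) = 0.01236 + j0.005866 A.
Step 6 — Convert to polar: |I| = 0.01368 A, ∠I = 25.4°.

I = 0.01368∠25.4° A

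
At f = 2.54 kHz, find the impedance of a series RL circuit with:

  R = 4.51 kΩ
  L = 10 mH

Step 1 — Angular frequency: ω = 2π·f = 2π·2540 = 1.596e+04 rad/s.
Step 2 — Component impedances:
  R: Z = R = 4510 Ω
  L: Z = jωL = j·1.596e+04·0.01 = 0 + j159.6 Ω
Step 3 — Series combination: Z_total = R + L = 4510 + j159.6 Ω = 4513∠2.0° Ω.

Z = 4510 + j159.6 Ω = 4513∠2.0° Ω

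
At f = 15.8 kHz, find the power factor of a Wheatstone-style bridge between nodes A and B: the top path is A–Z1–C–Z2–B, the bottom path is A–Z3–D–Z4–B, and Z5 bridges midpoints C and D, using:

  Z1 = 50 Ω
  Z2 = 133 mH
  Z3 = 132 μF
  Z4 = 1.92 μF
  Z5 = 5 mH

Step 1 — Angular frequency: ω = 2π·f = 2π·1.58e+04 = 9.927e+04 rad/s.
Step 2 — Component impedances:
  Z1: Z = R = 50 Ω
  Z2: Z = jωL = j·9.927e+04·0.133 = 0 + j1.32e+04 Ω
  Z3: Z = 1/(jωC) = -j/(ω·C) = 0 - j0.07631 Ω
  Z4: Z = 1/(jωC) = -j/(ω·C) = 0 - j5.246 Ω
  Z5: Z = jωL = j·9.927e+04·0.005 = 0 + j496.4 Ω
Step 3 — Bridge requires nodal analysis (the Z5 bridge couples midpoints C and D, so the two paths cannot be reduced to a simple series/parallel combination). Setting node B to ground and injecting 1 A at node A, the 3-node admittance system at A, C, D solves to V_A = Z_AB = 1.535e-05 - j5.325 Ω = 5.325∠-90.0° Ω.
Step 4 — Power factor: PF = cos(φ) = Re(Z)/|Z| = 1.535e-05/5.325 = 2.883e-06.
Step 5 — Type: Im(Z) = -5.325 ⇒ leading (phase φ = -90.0°).

PF = 2.883e-06 (leading, φ = -90.0°)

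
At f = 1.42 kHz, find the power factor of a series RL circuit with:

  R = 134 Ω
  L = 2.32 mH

Step 1 — Angular frequency: ω = 2π·f = 2π·1420 = 8922 rad/s.
Step 2 — Component impedances:
  R: Z = R = 134 Ω
  L: Z = jωL = j·8922·0.00232 = 0 + j20.7 Ω
Step 3 — Series combination: Z_total = R + L = 134 + j20.7 Ω = 135.6∠8.8° Ω.
Step 4 — Power factor: PF = cos(φ) = Re(Z)/|Z| = 134/135.59 = 0.9883.
Step 5 — Type: Im(Z) = 20.7 ⇒ lagging (phase φ = 8.8°).

PF = 0.9883 (lagging, φ = 8.8°)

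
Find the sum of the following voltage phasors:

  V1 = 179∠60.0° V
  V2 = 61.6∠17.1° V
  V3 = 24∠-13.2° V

Step 1 — Convert each phasor to rectangular form:
  V1 = 179·(cos(60.0°) + j·sin(60.0°)) = 89.5 + j155 V
  V2 = 61.6·(cos(17.1°) + j·sin(17.1°)) = 58.88 + j18.11 V
  V3 = 24·(cos(-13.2°) + j·sin(-13.2°)) = 23.37 - j5.48 V
Step 2 — Sum components: V_total = 171.7 + j167.7 V.
Step 3 — Convert to polar: |V_total| = 240 V, ∠V_total = 44.3°.

V_total = 240∠44.3° V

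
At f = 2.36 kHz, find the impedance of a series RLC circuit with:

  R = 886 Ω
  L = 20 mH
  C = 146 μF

Step 1 — Angular frequency: ω = 2π·f = 2π·2360 = 1.483e+04 rad/s.
Step 2 — Component impedances:
  R: Z = R = 886 Ω
  L: Z = jωL = j·1.483e+04·0.02 = 0 + j296.6 Ω
  C: Z = 1/(jωC) = -j/(ω·C) = 0 - j0.4619 Ω
Step 3 — Series combination: Z_total = R + L + C = 886 + j296.1 Ω = 934.2∠18.5° Ω.

Z = 886 + j296.1 Ω = 934.2∠18.5° Ω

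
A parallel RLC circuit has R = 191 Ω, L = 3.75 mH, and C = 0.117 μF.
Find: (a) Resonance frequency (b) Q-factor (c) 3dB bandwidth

Step 1 — Resonance: ω₀ = 1/√(LC) = 1/√(0.00375·1.17e-07) = 4.774e+04 rad/s.
Step 2 — f₀ = ω₀/(2π) = 7598 Hz.
Step 3 — Parallel Q: Q = R/(ω₀L) = 191/(4.774e+04·0.00375) = 1.067.
Step 4 — Bandwidth: Δω = ω₀/Q = 4.475e+04 rad/s; BW = Δω/(2π) = 7122 Hz.

(a) f₀ = 7598 Hz  (b) Q = 1.067  (c) BW = 7122 Hz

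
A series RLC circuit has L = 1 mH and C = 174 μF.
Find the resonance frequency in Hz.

Step 1 — Resonance condition Im(Z)=0 gives ω₀ = 1/√(LC).
Step 2 — ω₀ = 1/√(0.001·0.000174) = 2397 rad/s.
Step 3 — f₀ = ω₀/(2π) = 381.5 Hz.

f₀ = 381.5 Hz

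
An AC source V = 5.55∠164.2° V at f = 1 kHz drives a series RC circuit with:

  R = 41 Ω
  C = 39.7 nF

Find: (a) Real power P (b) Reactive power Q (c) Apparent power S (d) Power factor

Step 1 — Angular frequency: ω = 2π·f = 2π·1000 = 6283 rad/s.
Step 2 — Component impedances:
  R: Z = R = 41 Ω
  C: Z = 1/(jωC) = -j/(ω·C) = 0 - j4009 Ω
Step 3 — Series combination: Z_total = R + C = 41 - j4009 Ω = 4009∠-89.4° Ω.
Step 4 — Source phasor: V = 5.55∠164.2° V = -5.34 + j1.511 V.
Step 5 — Current: I = V / Z = -0.0003905 - j0.001328 A = 0.001384∠-106.4° A.
Step 6 — Complex power: S = V·I* = 7.857e-05 - j0.007683 VA.
Step 7 — Real power: P = Re(S) = 7.857e-05 W.
Step 8 — Reactive power: Q = Im(S) = -0.007683 VAR.
Step 9 — Apparent power: |S| = 0.007683 VA.
Step 10 — Power factor: PF = P/|S| = 0.01023 (leading).

(a) P = 7.857e-05 W  (b) Q = -0.007683 VAR  (c) S = 0.007683 VA  (d) PF = 0.01023 (leading)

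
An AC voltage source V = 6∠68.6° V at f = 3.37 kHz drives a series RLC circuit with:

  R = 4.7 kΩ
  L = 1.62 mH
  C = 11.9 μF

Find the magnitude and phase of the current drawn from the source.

Step 1 — Angular frequency: ω = 2π·f = 2π·3370 = 2.117e+04 rad/s.
Step 2 — Component impedances:
  R: Z = R = 4700 Ω
  L: Z = jωL = j·2.117e+04·0.00162 = 0 + j34.3 Ω
  C: Z = 1/(jωC) = -j/(ω·C) = 0 - j3.969 Ω
Step 3 — Series combination: Z_total = R + L + C = 4700 + j30.33 Ω = 4700∠0.4° Ω.
Step 4 — Source phasor: V = 6∠68.6° V = 2.189 + j5.586 V.
Step 5 — Ohm's law: I = V / Z_total = (2.189 + j5.586) / (4700 + j30.33) = 0.0004735 + j0.001186 A.
Step 6 — Convert to polar: |I| = 0.001277 A, ∠I = 68.2°.

I = 0.001277∠68.2° A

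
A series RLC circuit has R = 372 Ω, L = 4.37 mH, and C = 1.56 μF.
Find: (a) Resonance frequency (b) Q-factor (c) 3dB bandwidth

Step 1 — Resonance: ω₀ = 1/√(LC) = 1/√(0.00437·1.56e-06) = 1.211e+04 rad/s.
Step 2 — f₀ = ω₀/(2π) = 1928 Hz.
Step 3 — Series Q: Q = ω₀L/R = 1.211e+04·0.00437/372 = 0.1423.
Step 4 — Bandwidth: Δω = ω₀/Q = 8.513e+04 rad/s; BW = Δω/(2π) = 1.355e+04 Hz.

(a) f₀ = 1928 Hz  (b) Q = 0.1423  (c) BW = 1.355e+04 Hz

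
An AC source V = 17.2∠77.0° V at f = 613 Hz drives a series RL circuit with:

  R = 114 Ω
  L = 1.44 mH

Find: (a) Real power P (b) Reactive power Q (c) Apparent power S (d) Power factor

Step 1 — Angular frequency: ω = 2π·f = 2π·613 = 3852 rad/s.
Step 2 — Component impedances:
  R: Z = R = 114 Ω
  L: Z = jωL = j·3852·0.00144 = 0 + j5.546 Ω
Step 3 — Series combination: Z_total = R + L = 114 + j5.546 Ω = 114.1∠2.8° Ω.
Step 4 — Source phasor: V = 17.2∠77.0° V = 3.869 + j16.76 V.
Step 5 — Current: I = V / Z = 0.041 + j0.145 A = 0.1507∠74.2° A.
Step 6 — Complex power: S = V·I* = 2.589 + j0.126 VA.
Step 7 — Real power: P = Re(S) = 2.589 W.
Step 8 — Reactive power: Q = Im(S) = 0.126 VAR.
Step 9 — Apparent power: |S| = 2.592 VA.
Step 10 — Power factor: PF = P/|S| = 0.9988 (lagging).

(a) P = 2.589 W  (b) Q = 0.126 VAR  (c) S = 2.592 VA  (d) PF = 0.9988 (lagging)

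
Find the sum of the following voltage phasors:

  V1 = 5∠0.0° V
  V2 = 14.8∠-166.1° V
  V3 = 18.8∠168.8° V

Step 1 — Convert each phasor to rectangular form:
  V1 = 5·(cos(0.0°) + j·sin(0.0°)) = 5 V
  V2 = 14.8·(cos(-166.1°) + j·sin(-166.1°)) = -14.37 - j3.555 V
  V3 = 18.8·(cos(168.8°) + j·sin(168.8°)) = -18.44 + j3.652 V
Step 2 — Sum components: V_total = -27.81 + j0.09623 V.
Step 3 — Convert to polar: |V_total| = 27.81 V, ∠V_total = 179.8°.

V_total = 27.81∠179.8° V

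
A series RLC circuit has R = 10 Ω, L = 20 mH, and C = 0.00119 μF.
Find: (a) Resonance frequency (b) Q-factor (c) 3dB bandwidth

Step 1 — Resonance condition Im(Z)=0 gives ω₀ = 1/√(LC).
Step 2 — ω₀ = 1/√(0.02·1.19e-09) = 2.05e+05 rad/s.
Step 3 — f₀ = ω₀/(2π) = 3.262e+04 Hz.
Step 4 — Series Q: Q = ω₀L/R = 2.05e+05·0.02/10 = 410.
Step 5 — 3dB bandwidth: Δω = ω₀/Q = 500 rad/s; BW = Δω/(2π) = 79.58 Hz.

(a) f₀ = 3.262e+04 Hz  (b) Q = 410  (c) BW = 79.58 Hz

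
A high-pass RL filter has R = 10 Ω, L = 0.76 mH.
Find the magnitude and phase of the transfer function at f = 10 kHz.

Step 1 — Angular frequency: ω = 2π·1e+04 = 6.283e+04 rad/s.
Step 2 — Transfer function: H(jω) = jωL/(R + jωL).
Step 3 — Numerator jωL = j·47.75; denominator R + jωL = 10 + j47.75.
Step 4 — H = 0.958 + j0.2006.
Step 5 — Magnitude: |H| = 0.9788 (-0.2 dB); phase: φ = 11.8°.

|H| = 0.9788 (-0.2 dB), φ = 11.8°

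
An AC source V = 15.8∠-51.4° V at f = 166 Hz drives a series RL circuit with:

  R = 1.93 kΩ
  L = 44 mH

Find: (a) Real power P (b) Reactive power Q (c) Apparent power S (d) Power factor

Step 1 — Angular frequency: ω = 2π·f = 2π·166 = 1043 rad/s.
Step 2 — Component impedances:
  R: Z = R = 1930 Ω
  L: Z = jωL = j·1043·0.044 = 0 + j45.89 Ω
Step 3 — Series combination: Z_total = R + L = 1930 + j45.89 Ω = 1931∠1.4° Ω.
Step 4 — Source phasor: V = 15.8∠-51.4° V = 9.857 - j12.35 V.
Step 5 — Current: I = V / Z = 0.004952 - j0.006516 A = 0.008184∠-52.8° A.
Step 6 — Complex power: S = V·I* = 0.1293 + j0.003074 VA.
Step 7 — Real power: P = Re(S) = 0.1293 W.
Step 8 — Reactive power: Q = Im(S) = 0.003074 VAR.
Step 9 — Apparent power: |S| = 0.1293 VA.
Step 10 — Power factor: PF = P/|S| = 0.9997 (lagging).

(a) P = 0.1293 W  (b) Q = 0.003074 VAR  (c) S = 0.1293 VA  (d) PF = 0.9997 (lagging)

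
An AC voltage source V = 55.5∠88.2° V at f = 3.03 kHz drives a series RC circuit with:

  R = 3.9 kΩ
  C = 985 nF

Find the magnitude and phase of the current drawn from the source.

Step 1 — Angular frequency: ω = 2π·f = 2π·3030 = 1.904e+04 rad/s.
Step 2 — Component impedances:
  R: Z = R = 3900 Ω
  C: Z = 1/(jωC) = -j/(ω·C) = 0 - j53.33 Ω
Step 3 — Series combination: Z_total = R + C = 3900 - j53.33 Ω = 3900∠-0.8° Ω.
Step 4 — Source phasor: V = 55.5∠88.2° V = 1.743 + j55.47 V.
Step 5 — Ohm's law: I = V / Z_total = (1.743 + j55.47) / (3900 - j53.33) = 0.0002525 + j0.01423 A.
Step 6 — Convert to polar: |I| = 0.01423 A, ∠I = 89.0°.

I = 0.01423∠89.0° A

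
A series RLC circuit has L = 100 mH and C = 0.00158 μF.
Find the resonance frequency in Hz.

Step 1 — Resonance condition Im(Z)=0 gives ω₀ = 1/√(LC).
Step 2 — ω₀ = 1/√(0.1·1.58e-09) = 7.956e+04 rad/s.
Step 3 — f₀ = ω₀/(2π) = 1.266e+04 Hz.

f₀ = 1.266e+04 Hz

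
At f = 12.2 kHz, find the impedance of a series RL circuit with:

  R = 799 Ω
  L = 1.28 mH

Step 1 — Angular frequency: ω = 2π·f = 2π·1.22e+04 = 7.665e+04 rad/s.
Step 2 — Component impedances:
  R: Z = R = 799 Ω
  L: Z = jωL = j·7.665e+04·0.00128 = 0 + j98.12 Ω
Step 3 — Series combination: Z_total = R + L = 799 + j98.12 Ω = 805∠7.0° Ω.

Z = 799 + j98.12 Ω = 805∠7.0° Ω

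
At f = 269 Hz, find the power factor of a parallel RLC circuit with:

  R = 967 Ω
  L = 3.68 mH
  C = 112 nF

Step 1 — Angular frequency: ω = 2π·f = 2π·269 = 1690 rad/s.
Step 2 — Component impedances:
  R: Z = R = 967 Ω
  L: Z = jωL = j·1690·0.00368 = 0 + j6.22 Ω
  C: Z = 1/(jωC) = -j/(ω·C) = 0 - j5283 Ω
Step 3 — Parallel combination: 1/Z_total = 1/R + 1/L + 1/C; Z_total = 0.0401 + j6.227 Ω = 6.227∠89.6° Ω.
Step 4 — Power factor: PF = cos(φ) = Re(Z)/|Z| = 0.0401/6.227 = 0.00644.
Step 5 — Type: Im(Z) = 6.227 ⇒ lagging (phase φ = 89.6°).

PF = 0.00644 (lagging, φ = 89.6°)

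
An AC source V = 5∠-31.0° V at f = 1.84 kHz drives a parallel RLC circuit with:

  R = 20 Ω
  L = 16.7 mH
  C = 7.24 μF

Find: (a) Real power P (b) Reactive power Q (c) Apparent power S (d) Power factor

Step 1 — Angular frequency: ω = 2π·f = 2π·1840 = 1.156e+04 rad/s.
Step 2 — Component impedances:
  R: Z = R = 20 Ω
  L: Z = jωL = j·1.156e+04·0.0167 = 0 + j193.1 Ω
  C: Z = 1/(jωC) = -j/(ω·C) = 0 - j11.95 Ω
Step 3 — Parallel combination: 1/Z_total = 1/R + 1/L + 1/C; Z_total = 5.77 - j9.061 Ω = 10.74∠-57.5° Ω.
Step 4 — Source phasor: V = 5∠-31.0° V = 4.286 - j2.575 V.
Step 5 — Current: I = V / Z = 0.4165 + j0.2078 A = 0.4655∠26.5° A.
Step 6 — Complex power: S = V·I* = 1.25 - j1.963 VA.
Step 7 — Real power: P = Re(S) = 1.25 W.
Step 8 — Reactive power: Q = Im(S) = -1.963 VAR.
Step 9 — Apparent power: |S| = 2.327 VA.
Step 10 — Power factor: PF = P/|S| = 0.5371 (leading).

(a) P = 1.25 W  (b) Q = -1.963 VAR  (c) S = 2.327 VA  (d) PF = 0.5371 (leading)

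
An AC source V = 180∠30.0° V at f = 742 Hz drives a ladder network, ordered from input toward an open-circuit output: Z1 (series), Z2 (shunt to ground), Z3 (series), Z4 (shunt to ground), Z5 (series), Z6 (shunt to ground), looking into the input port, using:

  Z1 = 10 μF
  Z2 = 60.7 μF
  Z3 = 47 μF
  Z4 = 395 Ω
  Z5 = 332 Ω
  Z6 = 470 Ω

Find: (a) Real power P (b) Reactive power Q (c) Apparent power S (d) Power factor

Step 1 — Angular frequency: ω = 2π·f = 2π·742 = 4662 rad/s.
Step 2 — Component impedances:
  Z1: Z = 1/(jωC) = -j/(ω·C) = 0 - j21.45 Ω
  Z2: Z = 1/(jωC) = -j/(ω·C) = 0 - j3.534 Ω
  Z3: Z = 1/(jωC) = -j/(ω·C) = 0 - j4.564 Ω
  Z4: Z = R = 395 Ω
  Z5: Z = R = 332 Ω
  Z6: Z = R = 470 Ω
Step 3 — Ladder network (open output): work backward from the far end, alternating series and parallel combinations. Z_in = 0.04714 - j24.98 Ω = 24.98∠-89.9° Ω.
Step 4 — Source phasor: V = 180∠30.0° V = 155.9 + j90 V.
Step 5 — Current: I = V / Z = -3.591 + j6.247 A = 7.205∠119.9° A.
Step 6 — Complex power: S = V·I* = 2.447 - j1297 VA.
Step 7 — Real power: P = Re(S) = 2.447 W.
Step 8 — Reactive power: Q = Im(S) = -1297 VAR.
Step 9 — Apparent power: |S| = 1297 VA.
Step 10 — Power factor: PF = P/|S| = 0.001887 (leading).

(a) P = 2.447 W  (b) Q = -1297 VAR  (c) S = 1297 VA  (d) PF = 0.001887 (leading)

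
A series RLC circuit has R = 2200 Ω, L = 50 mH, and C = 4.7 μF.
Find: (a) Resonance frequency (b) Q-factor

Step 1 — Resonance condition Im(Z)=0 gives ω₀ = 1/√(LC).
Step 2 — ω₀ = 1/√(0.05·4.7e-06) = 2063 rad/s.
Step 3 — f₀ = ω₀/(2π) = 328.3 Hz.
Step 4 — Series Q: Q = ω₀L/R = 2063·0.05/2200 = 0.04688.

(a) f₀ = 328.3 Hz  (b) Q = 0.04688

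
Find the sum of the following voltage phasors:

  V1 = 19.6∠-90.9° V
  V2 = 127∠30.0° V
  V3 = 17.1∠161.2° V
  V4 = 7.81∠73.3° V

Step 1 — Convert each phasor to rectangular form:
  V1 = 19.6·(cos(-90.9°) + j·sin(-90.9°)) = -0.3079 - j19.6 V
  V2 = 127·(cos(30.0°) + j·sin(30.0°)) = 110 + j63.5 V
  V3 = 17.1·(cos(161.2°) + j·sin(161.2°)) = -16.19 + j5.511 V
  V4 = 7.81·(cos(73.3°) + j·sin(73.3°)) = 2.244 + j7.481 V
Step 2 — Sum components: V_total = 95.73 + j56.89 V.
Step 3 — Convert to polar: |V_total| = 111.4 V, ∠V_total = 30.7°.

V_total = 111.4∠30.7° V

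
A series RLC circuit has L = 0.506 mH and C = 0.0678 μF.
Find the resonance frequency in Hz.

Step 1 — Resonance condition Im(Z)=0 gives ω₀ = 1/√(LC).
Step 2 — ω₀ = 1/√(0.000506·6.78e-08) = 1.707e+05 rad/s.
Step 3 — f₀ = ω₀/(2π) = 2.717e+04 Hz.

f₀ = 2.717e+04 Hz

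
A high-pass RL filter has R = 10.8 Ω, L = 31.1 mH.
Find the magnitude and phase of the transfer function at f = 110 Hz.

Step 1 — Angular frequency: ω = 2π·110 = 691.2 rad/s.
Step 2 — Transfer function: H(jω) = jωL/(R + jωL).
Step 3 — Numerator jωL = j·21.49; denominator R + jωL = 10.8 + j21.49.
Step 4 — H = 0.7984 + j0.4012.
Step 5 — Magnitude: |H| = 0.8936 (-1.0 dB); phase: φ = 26.7°.

|H| = 0.8936 (-1.0 dB), φ = 26.7°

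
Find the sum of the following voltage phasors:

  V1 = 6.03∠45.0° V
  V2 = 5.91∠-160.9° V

Step 1 — Convert each phasor to rectangular form:
  V1 = 6.03·(cos(45.0°) + j·sin(45.0°)) = 4.264 + j4.264 V
  V2 = 5.91·(cos(-160.9°) + j·sin(-160.9°)) = -5.585 - j1.934 V
Step 2 — Sum components: V_total = -1.321 + j2.33 V.
Step 3 — Convert to polar: |V_total| = 2.678 V, ∠V_total = 119.5°.

V_total = 2.678∠119.5° V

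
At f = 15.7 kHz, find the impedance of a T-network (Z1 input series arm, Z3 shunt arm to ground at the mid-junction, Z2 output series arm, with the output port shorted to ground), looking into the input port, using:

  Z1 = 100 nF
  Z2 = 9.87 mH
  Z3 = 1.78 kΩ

Step 1 — Angular frequency: ω = 2π·f = 2π·1.57e+04 = 9.865e+04 rad/s.
Step 2 — Component impedances:
  Z1: Z = 1/(jωC) = -j/(ω·C) = 0 - j101.4 Ω
  Z2: Z = jωL = j·9.865e+04·0.00987 = 0 + j973.6 Ω
  Z3: Z = R = 1780 Ω
Step 3 — With the output port shorted to ground, the output series arm Z2 runs from the junction to ground; the shunt arm Z3 also runs from the junction to ground. They appear in parallel: Z3 || Z2 = 409.9 + j749.4 Ω.
Step 4 — Series with input arm Z1: Z_in = Z1 + (Z3 || Z2) = 409.9 + j648 Ω = 766.8∠57.7° Ω.

Z = 409.9 + j648 Ω = 766.8∠57.7° Ω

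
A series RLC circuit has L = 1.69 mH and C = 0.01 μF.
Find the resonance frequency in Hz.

Step 1 — Resonance condition Im(Z)=0 gives ω₀ = 1/√(LC).
Step 2 — ω₀ = 1/√(0.00169·1e-08) = 2.433e+05 rad/s.
Step 3 — f₀ = ω₀/(2π) = 3.871e+04 Hz.

f₀ = 3.871e+04 Hz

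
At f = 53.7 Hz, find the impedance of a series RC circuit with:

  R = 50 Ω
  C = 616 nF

Step 1 — Angular frequency: ω = 2π·f = 2π·53.7 = 337.4 rad/s.
Step 2 — Component impedances:
  R: Z = R = 50 Ω
  C: Z = 1/(jωC) = -j/(ω·C) = 0 - j4811 Ω
Step 3 — Series combination: Z_total = R + C = 50 - j4811 Ω = 4812∠-89.4° Ω.

Z = 50 - j4811 Ω = 4812∠-89.4° Ω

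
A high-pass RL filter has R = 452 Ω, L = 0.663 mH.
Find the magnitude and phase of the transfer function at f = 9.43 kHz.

Step 1 — Angular frequency: ω = 2π·9430 = 5.925e+04 rad/s.
Step 2 — Transfer function: H(jω) = jωL/(R + jωL).
Step 3 — Numerator jωL = j·39.28; denominator R + jωL = 452 + j39.28.
Step 4 — H = 0.007497 + j0.08626.
Step 5 — Magnitude: |H| = 0.08658 (-21.3 dB); phase: φ = 85.0°.

|H| = 0.08658 (-21.3 dB), φ = 85.0°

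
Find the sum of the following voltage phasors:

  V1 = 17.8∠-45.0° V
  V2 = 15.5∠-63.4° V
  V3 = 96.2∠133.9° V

Step 1 — Convert each phasor to rectangular form:
  V1 = 17.8·(cos(-45.0°) + j·sin(-45.0°)) = 12.59 - j12.59 V
  V2 = 15.5·(cos(-63.4°) + j·sin(-63.4°)) = 6.94 - j13.86 V
  V3 = 96.2·(cos(133.9°) + j·sin(133.9°)) = -66.71 + j69.32 V
Step 2 — Sum components: V_total = -47.18 + j42.87 V.
Step 3 — Convert to polar: |V_total| = 63.75 V, ∠V_total = 137.7°.

V_total = 63.75∠137.7° V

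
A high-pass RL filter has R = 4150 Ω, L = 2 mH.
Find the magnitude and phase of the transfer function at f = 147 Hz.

Step 1 — Angular frequency: ω = 2π·147 = 923.6 rad/s.
Step 2 — Transfer function: H(jω) = jωL/(R + jωL).
Step 3 — Numerator jωL = j·1.847; denominator R + jωL = 4150 + j1.847.
Step 4 — H = 1.981e-07 + j0.0004451.
Step 5 — Magnitude: |H| = 0.0004451 (-67.0 dB); phase: φ = 90.0°.

|H| = 0.0004451 (-67.0 dB), φ = 90.0°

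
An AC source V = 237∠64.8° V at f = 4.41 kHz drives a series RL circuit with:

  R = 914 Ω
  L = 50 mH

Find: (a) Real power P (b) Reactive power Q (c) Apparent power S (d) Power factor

Step 1 — Angular frequency: ω = 2π·f = 2π·4410 = 2.771e+04 rad/s.
Step 2 — Component impedances:
  R: Z = R = 914 Ω
  L: Z = jωL = j·2.771e+04·0.05 = 0 + j1385 Ω
Step 3 — Series combination: Z_total = R + L = 914 + j1385 Ω = 1660∠56.6° Ω.
Step 4 — Source phasor: V = 237∠64.8° V = 100.9 + j214.4 V.
Step 5 — Current: I = V / Z = 0.1413 + j0.0204 A = 0.1428∠8.2° A.
Step 6 — Complex power: S = V·I* = 18.64 + j28.25 VA.
Step 7 — Real power: P = Re(S) = 18.64 W.
Step 8 — Reactive power: Q = Im(S) = 28.25 VAR.
Step 9 — Apparent power: |S| = 33.84 VA.
Step 10 — Power factor: PF = P/|S| = 0.5507 (lagging).

(a) P = 18.64 W  (b) Q = 28.25 VAR  (c) S = 33.84 VA  (d) PF = 0.5507 (lagging)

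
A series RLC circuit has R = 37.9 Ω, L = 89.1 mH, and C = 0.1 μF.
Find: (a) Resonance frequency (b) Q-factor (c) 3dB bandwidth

Step 1 — Resonance: ω₀ = 1/√(LC) = 1/√(0.0891·1e-07) = 1.059e+04 rad/s.
Step 2 — f₀ = ω₀/(2π) = 1686 Hz.
Step 3 — Series Q: Q = ω₀L/R = 1.059e+04·0.0891/37.9 = 24.91.
Step 4 — Bandwidth: Δω = ω₀/Q = 425.4 rad/s; BW = Δω/(2π) = 67.7 Hz.

(a) f₀ = 1686 Hz  (b) Q = 24.91  (c) BW = 67.7 Hz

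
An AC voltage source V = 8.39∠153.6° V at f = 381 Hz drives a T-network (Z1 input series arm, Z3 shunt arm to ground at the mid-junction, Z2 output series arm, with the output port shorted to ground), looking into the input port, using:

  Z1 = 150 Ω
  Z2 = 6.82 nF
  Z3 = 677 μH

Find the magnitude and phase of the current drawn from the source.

Step 1 — Angular frequency: ω = 2π·f = 2π·381 = 2394 rad/s.
Step 2 — Component impedances:
  Z1: Z = R = 150 Ω
  Z2: Z = 1/(jωC) = -j/(ω·C) = 0 - j6.125e+04 Ω
  Z3: Z = jωL = j·2394·0.000677 = 0 + j1.621 Ω
Step 3 — With the output port shorted to ground, the output series arm Z2 runs from the junction to ground; the shunt arm Z3 also runs from the junction to ground. They appear in parallel: Z3 || Z2 = 0 + j1.621 Ω.
Step 4 — Series with input arm Z1: Z_in = Z1 + (Z3 || Z2) = 150 + j1.621 Ω = 150∠0.6° Ω.
Step 5 — Source phasor: V = 8.39∠153.6° V = -7.515 + j3.73 V.
Step 6 — Ohm's law: I = V / Z_total = (-7.515 + j3.73) / (150 + j1.621) = -0.04983 + j0.02541 A.
Step 7 — Convert to polar: |I| = 0.05593 A, ∠I = 153.0°.

I = 0.05593∠153.0° A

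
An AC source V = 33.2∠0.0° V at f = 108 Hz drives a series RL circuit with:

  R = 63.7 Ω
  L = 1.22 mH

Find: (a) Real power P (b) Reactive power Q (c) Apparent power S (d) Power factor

Step 1 — Angular frequency: ω = 2π·f = 2π·108 = 678.6 rad/s.
Step 2 — Component impedances:
  R: Z = R = 63.7 Ω
  L: Z = jωL = j·678.6·0.00122 = 0 + j0.8279 Ω
Step 3 — Series combination: Z_total = R + L = 63.7 + j0.8279 Ω = 63.71∠0.7° Ω.
Step 4 — Source phasor: V = 33.2∠0.0° V = 33.2 V.
Step 5 — Current: I = V / Z = 0.5211 - j0.006773 A = 0.5211∠-0.7° A.
Step 6 — Complex power: S = V·I* = 17.3 + j0.2248 VA.
Step 7 — Real power: P = Re(S) = 17.3 W.
Step 8 — Reactive power: Q = Im(S) = 0.2248 VAR.
Step 9 — Apparent power: |S| = 17.3 VA.
Step 10 — Power factor: PF = P/|S| = 0.9999 (lagging).

(a) P = 17.3 W  (b) Q = 0.2248 VAR  (c) S = 17.3 VA  (d) PF = 0.9999 (lagging)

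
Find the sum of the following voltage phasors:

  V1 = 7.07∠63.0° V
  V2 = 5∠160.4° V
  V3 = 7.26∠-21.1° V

Step 1 — Convert each phasor to rectangular form:
  V1 = 7.07·(cos(63.0°) + j·sin(63.0°)) = 3.21 + j6.299 V
  V2 = 5·(cos(160.4°) + j·sin(160.4°)) = -4.71 + j1.677 V
  V3 = 7.26·(cos(-21.1°) + j·sin(-21.1°)) = 6.773 - j2.614 V
Step 2 — Sum components: V_total = 5.273 + j5.363 V.
Step 3 — Convert to polar: |V_total| = 7.521 V, ∠V_total = 45.5°.

V_total = 7.521∠45.5° V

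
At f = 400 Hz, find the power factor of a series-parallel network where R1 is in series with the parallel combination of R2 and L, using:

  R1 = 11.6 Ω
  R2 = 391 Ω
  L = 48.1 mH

Step 1 — Angular frequency: ω = 2π·f = 2π·400 = 2513 rad/s.
Step 2 — Component impedances:
  R1: Z = R = 11.6 Ω
  R2: Z = R = 391 Ω
  L: Z = jωL = j·2513·0.0481 = 0 + j120.9 Ω
Step 3 — Parallel branch: R2 || L = 1/(1/R2 + 1/L) = 34.11 + j110.3 Ω.
Step 4 — Series with R1: Z_total = R1 + (R2 || L) = 45.71 + j110.3 Ω = 119.4∠67.5° Ω.
Step 5 — Power factor: PF = cos(φ) = Re(Z)/|Z| = 45.71/119.4 = 0.3828.
Step 6 — Type: Im(Z) = 110.3 ⇒ lagging (phase φ = 67.5°).

PF = 0.3828 (lagging, φ = 67.5°)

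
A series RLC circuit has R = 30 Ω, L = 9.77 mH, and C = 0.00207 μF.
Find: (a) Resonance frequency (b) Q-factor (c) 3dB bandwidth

Step 1 — Resonance condition Im(Z)=0 gives ω₀ = 1/√(LC).
Step 2 — ω₀ = 1/√(0.00977·2.07e-09) = 2.224e+05 rad/s.
Step 3 — f₀ = ω₀/(2π) = 3.539e+04 Hz.
Step 4 — Series Q: Q = ω₀L/R = 2.224e+05·0.00977/30 = 72.42.
Step 5 — 3dB bandwidth: Δω = ω₀/Q = 3071 rad/s; BW = Δω/(2π) = 488.7 Hz.

(a) f₀ = 3.539e+04 Hz  (b) Q = 72.42  (c) BW = 488.7 Hz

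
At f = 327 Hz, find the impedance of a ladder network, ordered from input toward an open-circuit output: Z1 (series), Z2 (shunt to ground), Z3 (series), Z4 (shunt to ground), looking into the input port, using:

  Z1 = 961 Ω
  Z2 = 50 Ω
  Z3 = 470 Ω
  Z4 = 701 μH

Step 1 — Angular frequency: ω = 2π·f = 2π·327 = 2055 rad/s.
Step 2 — Component impedances:
  Z1: Z = R = 961 Ω
  Z2: Z = R = 50 Ω
  Z3: Z = R = 470 Ω
  Z4: Z = jωL = j·2055·0.000701 = 0 + j1.44 Ω
Step 3 — Ladder network (open output): work backward from the far end, alternating series and parallel combinations. Z_in = 1006 + j0.01332 Ω = 1006∠0.0° Ω.

Z = 1006 + j0.01332 Ω = 1006∠0.0° Ω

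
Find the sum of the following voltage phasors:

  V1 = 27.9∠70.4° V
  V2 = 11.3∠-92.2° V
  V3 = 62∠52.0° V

Step 1 — Convert each phasor to rectangular form:
  V1 = 27.9·(cos(70.4°) + j·sin(70.4°)) = 9.359 + j26.28 V
  V2 = 11.3·(cos(-92.2°) + j·sin(-92.2°)) = -0.4338 - j11.29 V
  V3 = 62·(cos(52.0°) + j·sin(52.0°)) = 38.17 + j48.86 V
Step 2 — Sum components: V_total = 47.1 + j63.85 V.
Step 3 — Convert to polar: |V_total| = 79.34 V, ∠V_total = 53.6°.

V_total = 79.34∠53.6° V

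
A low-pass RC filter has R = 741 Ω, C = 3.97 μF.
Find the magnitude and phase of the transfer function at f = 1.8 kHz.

Step 1 — Angular frequency: ω = 2π·1800 = 1.131e+04 rad/s.
Step 2 — Transfer function: H(jω) = 1/(1 + jωRC).
Step 3 — Denominator: 1 + jωRC = 1 + j·1.131e+04·741·3.97e-06 = 1 + j33.27.
Step 4 — H = 0.0009026 - j0.03003.
Step 5 — Magnitude: |H| = 0.03004 (-30.4 dB); phase: φ = -88.3°.

|H| = 0.03004 (-30.4 dB), φ = -88.3°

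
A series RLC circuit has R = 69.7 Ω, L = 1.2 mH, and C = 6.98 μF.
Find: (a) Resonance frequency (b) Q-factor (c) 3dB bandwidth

Step 1 — Resonance: ω₀ = 1/√(LC) = 1/√(0.0012·6.98e-06) = 1.093e+04 rad/s.
Step 2 — f₀ = ω₀/(2π) = 1739 Hz.
Step 3 — Series Q: Q = ω₀L/R = 1.093e+04·0.0012/69.7 = 0.1881.
Step 4 — Bandwidth: Δω = ω₀/Q = 5.808e+04 rad/s; BW = Δω/(2π) = 9244 Hz.

(a) f₀ = 1739 Hz  (b) Q = 0.1881  (c) BW = 9244 Hz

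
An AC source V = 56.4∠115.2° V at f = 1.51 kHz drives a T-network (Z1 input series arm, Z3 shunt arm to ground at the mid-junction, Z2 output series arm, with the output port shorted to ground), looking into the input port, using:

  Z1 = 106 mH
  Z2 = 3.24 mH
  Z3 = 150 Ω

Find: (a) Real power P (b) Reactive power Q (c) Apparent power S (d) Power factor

Step 1 — Angular frequency: ω = 2π·f = 2π·1510 = 9488 rad/s.
Step 2 — Component impedances:
  Z1: Z = jωL = j·9488·0.106 = 0 + j1006 Ω
  Z2: Z = jωL = j·9488·0.00324 = 0 + j30.74 Ω
  Z3: Z = R = 150 Ω
Step 3 — With the output port shorted to ground, the output series arm Z2 runs from the junction to ground; the shunt arm Z3 also runs from the junction to ground. They appear in parallel: Z3 || Z2 = 6.046 + j29.5 Ω.
Step 4 — Series with input arm Z1: Z_in = Z1 + (Z3 || Z2) = 6.046 + j1035 Ω = 1035∠89.7° Ω.
Step 5 — Source phasor: V = 56.4∠115.2° V = -24.01 + j51.03 V.
Step 6 — Current: I = V / Z = 0.04916 + j0.02348 A = 0.05448∠25.5° A.
Step 7 — Complex power: S = V·I* = 0.01795 + j3.073 VA.
Step 8 — Real power: P = Re(S) = 0.01795 W.
Step 9 — Reactive power: Q = Im(S) = 3.073 VAR.
Step 10 — Apparent power: |S| = 3.073 VA.
Step 11 — Power factor: PF = P/|S| = 0.00584 (lagging).

(a) P = 0.01795 W  (b) Q = 3.073 VAR  (c) S = 3.073 VA  (d) PF = 0.00584 (lagging)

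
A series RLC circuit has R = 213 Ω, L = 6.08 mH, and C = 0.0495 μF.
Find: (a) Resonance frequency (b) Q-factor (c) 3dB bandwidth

Step 1 — Resonance: ω₀ = 1/√(LC) = 1/√(0.00608·4.95e-08) = 5.764e+04 rad/s.
Step 2 — f₀ = ω₀/(2π) = 9174 Hz.
Step 3 — Series Q: Q = ω₀L/R = 5.764e+04·0.00608/213 = 1.645.
Step 4 — Bandwidth: Δω = ω₀/Q = 3.503e+04 rad/s; BW = Δω/(2π) = 5576 Hz.

(a) f₀ = 9174 Hz  (b) Q = 1.645  (c) BW = 5576 Hz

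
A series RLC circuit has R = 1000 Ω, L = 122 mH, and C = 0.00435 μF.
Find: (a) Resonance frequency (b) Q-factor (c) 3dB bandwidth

Step 1 — Resonance: ω₀ = 1/√(LC) = 1/√(0.122·4.35e-09) = 4.341e+04 rad/s.
Step 2 — f₀ = ω₀/(2π) = 6909 Hz.
Step 3 — Series Q: Q = ω₀L/R = 4.341e+04·0.122/1000 = 5.296.
Step 4 — Bandwidth: Δω = ω₀/Q = 8197 rad/s; BW = Δω/(2π) = 1305 Hz.

(a) f₀ = 6909 Hz  (b) Q = 5.296  (c) BW = 1305 Hz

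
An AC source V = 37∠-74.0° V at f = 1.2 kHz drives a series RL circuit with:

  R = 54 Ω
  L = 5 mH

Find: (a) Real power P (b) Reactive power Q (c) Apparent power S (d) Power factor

Step 1 — Angular frequency: ω = 2π·f = 2π·1200 = 7540 rad/s.
Step 2 — Component impedances:
  R: Z = R = 54 Ω
  L: Z = jωL = j·7540·0.005 = 0 + j37.7 Ω
Step 3 — Series combination: Z_total = R + L = 54 + j37.7 Ω = 65.86∠34.9° Ω.
Step 4 — Source phasor: V = 37∠-74.0° V = 10.2 - j35.57 V.
Step 5 — Current: I = V / Z = -0.1822 - j0.5315 A = 0.5618∠-108.9° A.
Step 6 — Complex power: S = V·I* = 17.04 + j11.9 VA.
Step 7 — Real power: P = Re(S) = 17.04 W.
Step 8 — Reactive power: Q = Im(S) = 11.9 VAR.
Step 9 — Apparent power: |S| = 20.79 VA.
Step 10 — Power factor: PF = P/|S| = 0.82 (lagging).

(a) P = 17.04 W  (b) Q = 11.9 VAR  (c) S = 20.79 VA  (d) PF = 0.82 (lagging)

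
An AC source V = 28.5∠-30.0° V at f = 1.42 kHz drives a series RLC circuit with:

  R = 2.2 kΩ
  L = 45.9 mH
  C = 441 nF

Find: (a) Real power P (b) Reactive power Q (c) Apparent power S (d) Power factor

Step 1 — Angular frequency: ω = 2π·f = 2π·1420 = 8922 rad/s.
Step 2 — Component impedances:
  R: Z = R = 2200 Ω
  L: Z = jωL = j·8922·0.0459 = 0 + j409.5 Ω
  C: Z = 1/(jωC) = -j/(ω·C) = 0 - j254.2 Ω
Step 3 — Series combination: Z_total = R + L + C = 2200 + j155.4 Ω = 2205∠4.0° Ω.
Step 4 — Source phasor: V = 28.5∠-30.0° V = 24.68 - j14.25 V.
Step 5 — Current: I = V / Z = 0.01071 - j0.007234 A = 0.01292∠-34.0° A.
Step 6 — Complex power: S = V·I* = 0.3674 + j0.02595 VA.
Step 7 — Real power: P = Re(S) = 0.3674 W.
Step 8 — Reactive power: Q = Im(S) = 0.02595 VAR.
Step 9 — Apparent power: |S| = 0.3683 VA.
Step 10 — Power factor: PF = P/|S| = 0.9975 (lagging).

(a) P = 0.3674 W  (b) Q = 0.02595 VAR  (c) S = 0.3683 VA  (d) PF = 0.9975 (lagging)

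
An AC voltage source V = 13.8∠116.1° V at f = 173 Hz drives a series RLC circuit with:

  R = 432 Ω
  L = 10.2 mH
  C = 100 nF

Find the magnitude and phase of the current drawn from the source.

Step 1 — Angular frequency: ω = 2π·f = 2π·173 = 1087 rad/s.
Step 2 — Component impedances:
  R: Z = R = 432 Ω
  L: Z = jωL = j·1087·0.0102 = 0 + j11.09 Ω
  C: Z = 1/(jωC) = -j/(ω·C) = 0 - j9200 Ω
Step 3 — Series combination: Z_total = R + L + C = 432 - j9189 Ω = 9199∠-87.3° Ω.
Step 4 — Source phasor: V = 13.8∠116.1° V = -6.071 + j12.39 V.
Step 5 — Ohm's law: I = V / Z_total = (-6.071 + j12.39) / (432 - j9189) = -0.001377 - j0.000596 A.
Step 6 — Convert to polar: |I| = 0.0015 A, ∠I = -156.6°.

I = 0.0015∠-156.6° A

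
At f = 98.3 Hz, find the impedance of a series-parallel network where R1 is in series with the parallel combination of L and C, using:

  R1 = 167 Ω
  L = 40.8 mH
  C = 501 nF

Step 1 — Angular frequency: ω = 2π·f = 2π·98.3 = 617.6 rad/s.
Step 2 — Component impedances:
  R1: Z = R = 167 Ω
  L: Z = jωL = j·617.6·0.0408 = 0 + j25.2 Ω
  C: Z = 1/(jωC) = -j/(ω·C) = 0 - j3232 Ω
Step 3 — Parallel branch: L || C = 1/(1/L + 1/C) = 0 + j25.4 Ω.
Step 4 — Series with R1: Z_total = R1 + (L || C) = 167 + j25.4 Ω = 168.9∠8.6° Ω.

Z = 167 + j25.4 Ω = 168.9∠8.6° Ω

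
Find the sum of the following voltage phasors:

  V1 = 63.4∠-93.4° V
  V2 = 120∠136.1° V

Step 1 — Convert each phasor to rectangular form:
  V1 = 63.4·(cos(-93.4°) + j·sin(-93.4°)) = -3.76 - j63.29 V
  V2 = 120·(cos(136.1°) + j·sin(136.1°)) = -86.47 + j83.21 V
Step 2 — Sum components: V_total = -90.23 + j19.92 V.
Step 3 — Convert to polar: |V_total| = 92.4 V, ∠V_total = 167.6°.

V_total = 92.4∠167.6° V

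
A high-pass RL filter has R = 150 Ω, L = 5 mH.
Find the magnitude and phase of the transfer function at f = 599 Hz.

Step 1 — Angular frequency: ω = 2π·599 = 3764 rad/s.
Step 2 — Transfer function: H(jω) = jωL/(R + jωL).
Step 3 — Numerator jωL = j·18.82; denominator R + jωL = 150 + j18.82.
Step 4 — H = 0.01549 + j0.1235.
Step 5 — Magnitude: |H| = 0.1245 (-18.1 dB); phase: φ = 82.8°.

|H| = 0.1245 (-18.1 dB), φ = 82.8°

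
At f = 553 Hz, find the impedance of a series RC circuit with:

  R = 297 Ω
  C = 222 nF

Step 1 — Angular frequency: ω = 2π·f = 2π·553 = 3475 rad/s.
Step 2 — Component impedances:
  R: Z = R = 297 Ω
  C: Z = 1/(jωC) = -j/(ω·C) = 0 - j1296 Ω
Step 3 — Series combination: Z_total = R + C = 297 - j1296 Ω = 1330∠-77.1° Ω.

Z = 297 - j1296 Ω = 1330∠-77.1° Ω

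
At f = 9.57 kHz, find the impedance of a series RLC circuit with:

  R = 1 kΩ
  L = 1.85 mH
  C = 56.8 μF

Step 1 — Angular frequency: ω = 2π·f = 2π·9570 = 6.013e+04 rad/s.
Step 2 — Component impedances:
  R: Z = R = 1000 Ω
  L: Z = jωL = j·6.013e+04·0.00185 = 0 + j111.2 Ω
  C: Z = 1/(jωC) = -j/(ω·C) = 0 - j0.2928 Ω
Step 3 — Series combination: Z_total = R + L + C = 1000 + j110.9 Ω = 1006∠6.3° Ω.

Z = 1000 + j110.9 Ω = 1006∠6.3° Ω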